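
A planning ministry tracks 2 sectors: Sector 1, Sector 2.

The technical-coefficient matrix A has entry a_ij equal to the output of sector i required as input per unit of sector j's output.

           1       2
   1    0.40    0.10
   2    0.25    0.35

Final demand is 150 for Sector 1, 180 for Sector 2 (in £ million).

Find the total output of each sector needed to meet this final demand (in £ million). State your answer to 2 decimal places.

x_1 = 316.44, x_2 = 398.63

I − A =
  [   0.60    -0.10]
  [  -0.25     0.65]
det(I−A) = (0.60)(0.65) − (-0.10)(-0.25) = 0.3650
adj(I−A) = [[0.65, 0.10], [0.25, 0.60]]
(I − A)⁻¹ = adj(I−A) / det(I−A) ≈
  [   1.7808     0.2740]
  [   0.6849     1.6438]
x = (I − A)⁻¹ d = adj(I−A)·d / det(I−A), with det(I−A) = 0.3650:
  x_1 = (0.65·150 + 0.10·180) / 0.3650 = 115.50 / 0.3650 ≈ 316.44
  x_2 = (0.25·150 + 0.60·180) / 0.3650 = 145.50 / 0.3650 ≈ 398.63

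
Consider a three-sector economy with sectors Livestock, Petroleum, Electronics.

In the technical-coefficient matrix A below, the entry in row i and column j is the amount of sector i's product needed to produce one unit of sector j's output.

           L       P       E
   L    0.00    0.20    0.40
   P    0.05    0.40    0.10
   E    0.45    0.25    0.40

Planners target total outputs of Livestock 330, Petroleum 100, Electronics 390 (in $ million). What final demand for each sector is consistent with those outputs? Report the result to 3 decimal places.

I − A =
  [   1.00    -0.20    -0.40]
  [  -0.05     0.60    -0.10]
  [  -0.45    -0.25     0.60]
d = (I − A) x:
  d_L = (+1.00)·330 + (-0.20)·100 + (-0.40)·390 = 154.000
  d_P = (-0.05)·330 + (+0.60)·100 + (-0.10)·390 = 4.500
  d_E = (-0.45)·330 + (-0.25)·100 + (+0.60)·390 = 60.500

d_L = 154.000, d_P = 4.500, d_E = 60.500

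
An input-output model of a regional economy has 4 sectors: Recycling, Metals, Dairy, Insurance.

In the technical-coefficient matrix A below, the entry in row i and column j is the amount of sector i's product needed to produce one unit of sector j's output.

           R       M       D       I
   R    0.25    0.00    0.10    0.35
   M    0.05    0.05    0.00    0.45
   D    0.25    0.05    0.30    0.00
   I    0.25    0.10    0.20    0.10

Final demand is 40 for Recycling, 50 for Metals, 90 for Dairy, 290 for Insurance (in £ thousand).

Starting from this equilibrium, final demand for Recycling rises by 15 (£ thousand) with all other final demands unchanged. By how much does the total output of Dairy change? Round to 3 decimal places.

Δx_D = 9.721

I − A =
  [   0.75     0.00    -0.10    -0.35]
  [  -0.05     0.95     0.00    -0.45]
  [  -0.25    -0.05     0.70     0.00]
  [  -0.25    -0.10    -0.20     0.90]
Compute the cofactors C_ij = (−1)^(i+j)·(3×3 minor ij) of I−A; the adjugate is their transpose:
adj(I−A) = Cᵀ =
  [ 0.562500   0.032500   0.147500   0.235000]
  [ 0.132750   0.371250   0.086750   0.237250]
  [ 0.210375   0.038125   0.522625   0.100875]
  [ 0.217750   0.058750   0.166750   0.474750]
det(I−A) = Σ_j (I−A)_1j·C_1j = (0.75)(0.562500) + (0.00)(0.132750) + (-0.10)(0.210375) + (-0.35)(0.217750) = 0.324625
(I − A)⁻¹ = adj(I−A) / det(I−A) ≈
  [   1.7328     0.1001     0.4544     0.7239]
  [   0.4089     1.1436     0.2672     0.7308]
  [   0.6481     0.1174     1.6099     0.3107]
  [   0.6708     0.1810     0.5137     1.4625]
Δx = (I − A)⁻¹ Δd with Δd having +15 in the Recycling component and 0 elsewhere.
So Δx_D = L_DR · (+15), where L_DR = adj(I−A)_DR / det(I−A) = 0.210375 / 0.324625.
Δx_D = 0.210375 × (+15) / 0.324625 = 3.155625 / 0.324625 ≈ 9.721.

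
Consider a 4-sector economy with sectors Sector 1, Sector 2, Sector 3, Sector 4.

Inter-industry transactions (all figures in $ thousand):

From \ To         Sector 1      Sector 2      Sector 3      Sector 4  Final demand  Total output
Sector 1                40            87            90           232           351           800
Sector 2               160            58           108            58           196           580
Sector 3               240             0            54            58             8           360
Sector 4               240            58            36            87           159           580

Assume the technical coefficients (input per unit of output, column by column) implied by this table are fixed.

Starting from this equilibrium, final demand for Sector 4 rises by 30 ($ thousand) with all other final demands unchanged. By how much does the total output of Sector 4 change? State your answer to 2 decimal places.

Technical coefficients a_ij = z_ij / X_j:
  a_11 = 40/800 = 0.05, a_21 = 160/800 = 0.20, a_31 = 240/800 = 0.30, a_41 = 240/800 = 0.30
  a_12 = 87/580 = 0.15, a_22 = 58/580 = 0.10, a_32 = 0/580 = 0.00, a_42 = 58/580 = 0.10
  a_13 = 90/360 = 0.25, a_23 = 108/360 = 0.30, a_33 = 54/360 = 0.15, a_43 = 36/360 = 0.10
  a_14 = 232/580 = 0.40, a_24 = 58/580 = 0.10, a_34 = 58/580 = 0.10, a_44 = 87/580 = 0.15
I − A =
  [   0.95    -0.15    -0.25    -0.40]
  [  -0.20     0.90    -0.30    -0.10]
  [  -0.30     0.00     0.85    -0.10]
  [  -0.30    -0.10    -0.10     0.85]
Compute the cofactors C_ij = (−1)^(i+j)·(3×3 minor ij) of I−A; the adjugate is their transpose:
adj(I−A) = Cᵀ =
  [ 0.629750   0.143375   0.276500   0.345750]
  [ 0.256500   0.491625   0.273750   0.210750]
  [ 0.255500   0.064250   0.571250   0.195000]
  [ 0.282500   0.116000   0.197000   0.620250]
det(I−A) = Σ_j (I−A)_1j·C_1j = (0.95)(0.629750) + (-0.15)(0.256500) + (-0.25)(0.255500) + (-0.40)(0.282500) = 0.3829125
(I − A)⁻¹ = adj(I−A) / det(I−A) ≈
  [   1.6446     0.3744     0.7221     0.9029]
  [   0.6699     1.2839     0.7149     0.5504]
  [   0.6673     0.1678     1.4919     0.5093]
  [   0.7378     0.3029     0.5145     1.6198]
Δx = (I − A)⁻¹ Δd with Δd having +30 in the Sector 4 component and 0 elsewhere.
So Δx_4 = L_44 · (+30), where L_44 = adj(I−A)_44 / det(I−A) = 0.620250 / 0.3829125.
Δx_4 = 0.620250 × (+30) / 0.3829125 = 18.6075 / 0.3829125 ≈ 48.59.

Δx_4 = 48.59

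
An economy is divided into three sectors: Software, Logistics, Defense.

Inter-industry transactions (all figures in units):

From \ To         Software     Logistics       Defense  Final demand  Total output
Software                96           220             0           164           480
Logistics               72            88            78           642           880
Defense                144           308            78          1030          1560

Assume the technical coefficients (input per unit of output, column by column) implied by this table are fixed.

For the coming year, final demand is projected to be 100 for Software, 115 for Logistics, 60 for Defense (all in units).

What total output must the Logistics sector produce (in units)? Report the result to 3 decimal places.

Technical coefficients a_ij = z_ij / X_j:
  a_SS = 96/480 = 0.20, a_LS = 72/480 = 0.15, a_DS = 144/480 = 0.30
  a_SL = 220/880 = 0.25, a_LL = 88/880 = 0.10, a_DL = 308/880 = 0.35
  a_SD = 0/1560 = 0.00, a_LD = 78/1560 = 0.05, a_DD = 78/1560 = 0.05
I − A =
  [   0.80    -0.25     0.00]
  [  -0.15     0.90    -0.05]
  [  -0.30    -0.35     0.95]
Cofactors of I−A, C_ij = (−1)^(i+j)·(minor ij) (rows/columns in the sector order above):
  C_11 = (0.90)(0.95) − (-0.05)(-0.35) = 0.8375
  C_12 = −[(-0.15)(0.95) − (-0.05)(-0.30)] = 0.1575
  C_13 = (-0.15)(-0.35) − (0.90)(-0.30) = 0.3225
  C_21 = −[(-0.25)(0.95) − (0.00)(-0.35)] = 0.2375
  C_22 = (0.80)(0.95) − (0.00)(-0.30) = 0.7600
  C_23 = −[(0.80)(-0.35) − (-0.25)(-0.30)] = 0.3550
  C_31 = (-0.25)(-0.05) − (0.00)(0.90) = 0.0125
  C_32 = −[(0.80)(-0.05) − (0.00)(-0.15)] = 0.0400
  C_33 = (0.80)(0.90) − (-0.25)(-0.15) = 0.6825
det(I−A) = Σ_j (I−A)_1j·C_1j = (0.80)(0.8375) + (-0.25)(0.1575) + (0.00)(0.3225) = 0.630625
adj(I−A) = Cᵀ =
  [ 0.8375   0.2375   0.0125]
  [ 0.1575   0.7600   0.0400]
  [ 0.3225   0.3550   0.6825]
(I − A)⁻¹ = adj(I−A) / det(I−A) ≈
  [   1.3280     0.3766     0.0198]
  [   0.2498     1.2052     0.0634]
  [   0.5114     0.5629     1.0823]
x = (I − A)⁻¹ d = adj(I−A)·d / det(I−A), with det(I−A) = 0.630625:
  x_S = (0.8375·100 + 0.2375·115 + 0.0125·60) / 0.630625 = 111.8125 / 0.630625 ≈ 177.304
  x_L = (0.1575·100 + 0.7600·115 + 0.0400·60) / 0.630625 = 105.55 / 0.630625 ≈ 167.374
  x_D = (0.3225·100 + 0.3550·115 + 0.6825·60) / 0.630625 = 114.025 / 0.630625 ≈ 180.813

x_L = 167.374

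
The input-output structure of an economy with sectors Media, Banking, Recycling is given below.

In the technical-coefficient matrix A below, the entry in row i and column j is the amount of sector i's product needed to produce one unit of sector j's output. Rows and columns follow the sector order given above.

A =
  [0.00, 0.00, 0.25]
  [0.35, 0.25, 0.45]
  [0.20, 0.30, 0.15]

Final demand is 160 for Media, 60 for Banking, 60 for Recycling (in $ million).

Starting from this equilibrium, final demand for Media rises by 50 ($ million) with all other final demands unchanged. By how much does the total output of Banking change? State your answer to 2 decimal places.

I − A =
  [   1.00     0.00    -0.25]
  [  -0.35     0.75    -0.45]
  [  -0.20    -0.30     0.85]
Cofactors of I−A, C_ij = (−1)^(i+j)·(minor ij) (rows/columns in the sector order above):
  C_11 = (0.75)(0.85) − (-0.45)(-0.30) = 0.5025
  C_12 = −[(-0.35)(0.85) − (-0.45)(-0.20)] = 0.3875
  C_13 = (-0.35)(-0.30) − (0.75)(-0.20) = 0.2550
  C_21 = −[(0.00)(0.85) − (-0.25)(-0.30)] = 0.0750
  C_22 = (1.00)(0.85) − (-0.25)(-0.20) = 0.8000
  C_23 = −[(1.00)(-0.30) − (0.00)(-0.20)] = 0.3000
  C_31 = (0.00)(-0.45) − (-0.25)(0.75) = 0.1875
  C_32 = −[(1.00)(-0.45) − (-0.25)(-0.35)] = 0.5375
  C_33 = (1.00)(0.75) − (0.00)(-0.35) = 0.7500
det(I−A) = Σ_j (I−A)_1j·C_1j = (1.00)(0.5025) + (0.00)(0.3875) + (-0.25)(0.2550) = 0.43875
adj(I−A) = Cᵀ =
  [ 0.5025   0.0750   0.1875]
  [ 0.3875   0.8000   0.5375]
  [ 0.2550   0.3000   0.7500]
(I − A)⁻¹ = adj(I−A) / det(I−A) ≈
  [   1.1453     0.1709     0.4274]
  [   0.8832     1.8234     1.2251]
  [   0.5812     0.6838     1.7094]
Δx = (I − A)⁻¹ Δd with Δd having +50 in the Media component and 0 elsewhere.
So Δx_B = L_BM · (+50), where L_BM = adj(I−A)_BM / det(I−A) = 0.3875 / 0.43875.
Δx_B = 0.3875 × (+50) / 0.43875 = 19.375 / 0.43875 ≈ 44.16.

Δx_B = 44.16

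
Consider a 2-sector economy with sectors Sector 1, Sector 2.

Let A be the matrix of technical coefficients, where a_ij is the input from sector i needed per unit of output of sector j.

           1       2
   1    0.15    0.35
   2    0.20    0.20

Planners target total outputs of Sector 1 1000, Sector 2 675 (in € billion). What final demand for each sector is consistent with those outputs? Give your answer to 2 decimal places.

d_1 = 613.75, d_2 = 340.00

I − A =
  [   0.85    -0.35]
  [  -0.20     0.80]
d = (I − A) x:
  d_1 = (+0.85)·1000 + (-0.35)·675 = 613.75
  d_2 = (-0.20)·1000 + (+0.80)·675 = 340.00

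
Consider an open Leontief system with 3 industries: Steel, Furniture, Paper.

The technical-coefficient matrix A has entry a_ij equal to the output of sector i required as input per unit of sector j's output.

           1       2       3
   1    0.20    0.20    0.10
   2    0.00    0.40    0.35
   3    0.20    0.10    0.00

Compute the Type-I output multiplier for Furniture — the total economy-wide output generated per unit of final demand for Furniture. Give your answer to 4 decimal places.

m_2 = 2.6056

I − A =
  [   0.80    -0.20    -0.10]
  [   0.00     0.60    -0.35]
  [  -0.20    -0.10     1.00]
Cofactors of I−A, C_ij = (−1)^(i+j)·(minor ij) (rows/columns in the sector order above):
  C_11 = (0.60)(1.00) − (-0.35)(-0.10) = 0.5650
  C_12 = −[(0.00)(1.00) − (-0.35)(-0.20)] = 0.0700
  C_13 = (0.00)(-0.10) − (0.60)(-0.20) = 0.1200
  C_21 = −[(-0.20)(1.00) − (-0.10)(-0.10)] = 0.2100
  C_22 = (0.80)(1.00) − (-0.10)(-0.20) = 0.7800
  C_23 = −[(0.80)(-0.10) − (-0.20)(-0.20)] = 0.1200
  C_31 = (-0.20)(-0.35) − (-0.10)(0.60) = 0.1300
  C_32 = −[(0.80)(-0.35) − (-0.10)(0.00)] = 0.2800
  C_33 = (0.80)(0.60) − (-0.20)(0.00) = 0.4800
det(I−A) = Σ_j (I−A)_1j·C_1j = (0.80)(0.5650) + (-0.20)(0.0700) + (-0.10)(0.1200) = 0.4260
adj(I−A) = Cᵀ =
  [ 0.5650   0.2100   0.1300]
  [ 0.0700   0.7800   0.2800]
  [ 0.1200   0.1200   0.4800]
(I − A)⁻¹ = adj(I−A) / det(I−A) ≈
  [   1.32629     0.49296     0.30516]
  [   0.16432     1.83099     0.65728]
  [   0.28169     0.28169     1.12676]
The output multiplier for sector j is the column-j sum of the Leontief inverse (I − A)⁻¹ = adj(I−A) / det(I−A).
Column 2 of adj(I−A): (0.2100, 0.7800, 0.1200); det(I−A) = 0.4260.
m_2 = (0.2100 + 0.7800 + 0.1200) / 0.4260 = 1.11 / 0.4260 ≈ 2.6056.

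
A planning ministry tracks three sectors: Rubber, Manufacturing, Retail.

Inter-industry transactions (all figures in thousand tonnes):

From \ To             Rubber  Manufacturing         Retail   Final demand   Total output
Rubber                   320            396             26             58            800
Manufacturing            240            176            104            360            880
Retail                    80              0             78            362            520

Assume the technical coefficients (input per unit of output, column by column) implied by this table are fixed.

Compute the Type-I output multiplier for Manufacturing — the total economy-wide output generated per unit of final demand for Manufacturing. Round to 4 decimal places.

Technical coefficients a_ij = z_ij / X_j:
  a_11 = 320/800 = 0.40, a_21 = 240/800 = 0.30, a_31 = 80/800 = 0.10
  a_12 = 396/880 = 0.45, a_22 = 176/880 = 0.20, a_32 = 0/880 = 0.00
  a_13 = 26/520 = 0.05, a_23 = 104/520 = 0.20, a_33 = 78/520 = 0.15
I − A =
  [   0.60    -0.45    -0.05]
  [  -0.30     0.80    -0.20]
  [  -0.10     0.00     0.85]
Cofactors of I−A, C_ij = (−1)^(i+j)·(minor ij) (rows/columns in the sector order above):
  C_11 = (0.80)(0.85) − (-0.20)(0.00) = 0.6800
  C_12 = −[(-0.30)(0.85) − (-0.20)(-0.10)] = 0.2750
  C_13 = (-0.30)(0.00) − (0.80)(-0.10) = 0.0800
  C_21 = −[(-0.45)(0.85) − (-0.05)(0.00)] = 0.3825
  C_22 = (0.60)(0.85) − (-0.05)(-0.10) = 0.5050
  C_23 = −[(0.60)(0.00) − (-0.45)(-0.10)] = 0.0450
  C_31 = (-0.45)(-0.20) − (-0.05)(0.80) = 0.1300
  C_32 = −[(0.60)(-0.20) − (-0.05)(-0.30)] = 0.1350
  C_33 = (0.60)(0.80) − (-0.45)(-0.30) = 0.3450
det(I−A) = Σ_j (I−A)_1j·C_1j = (0.60)(0.6800) + (-0.45)(0.2750) + (-0.05)(0.0800) = 0.28025
adj(I−A) = Cᵀ =
  [ 0.6800   0.3825   0.1300]
  [ 0.2750   0.5050   0.1350]
  [ 0.0800   0.0450   0.3450]
(I − A)⁻¹ = adj(I−A) / det(I−A) ≈
  [   2.42640     1.36485     0.46387]
  [   0.98127     1.80196     0.48171]
  [   0.28546     0.16057     1.23104]
The output multiplier for sector j is the column-j sum of the Leontief inverse (I − A)⁻¹ = adj(I−A) / det(I−A).
Column 2 of adj(I−A): (0.3825, 0.5050, 0.0450); det(I−A) = 0.28025.
m_2 = (0.3825 + 0.5050 + 0.0450) / 0.28025 = 0.9325 / 0.28025 ≈ 3.3274.

m_2 = 3.3274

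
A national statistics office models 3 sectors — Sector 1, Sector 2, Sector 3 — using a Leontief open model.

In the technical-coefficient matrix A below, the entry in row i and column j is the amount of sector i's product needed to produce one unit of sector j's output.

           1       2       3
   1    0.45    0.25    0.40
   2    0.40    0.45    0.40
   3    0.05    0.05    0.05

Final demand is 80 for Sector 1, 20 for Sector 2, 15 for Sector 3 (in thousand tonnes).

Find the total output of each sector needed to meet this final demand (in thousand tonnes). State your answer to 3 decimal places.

x_1 = 318.666, x_2 = 303.415, x_3 = 48.531

I − A =
  [   0.55    -0.25    -0.40]
  [  -0.40     0.55    -0.40]
  [  -0.05    -0.05     0.95]
Cofactors of I−A, C_ij = (−1)^(i+j)·(minor ij) (rows/columns in the sector order above):
  C_11 = (0.55)(0.95) − (-0.40)(-0.05) = 0.5025
  C_12 = −[(-0.40)(0.95) − (-0.40)(-0.05)] = 0.4000
  C_13 = (-0.40)(-0.05) − (0.55)(-0.05) = 0.0475
  C_21 = −[(-0.25)(0.95) − (-0.40)(-0.05)] = 0.2575
  C_22 = (0.55)(0.95) − (-0.40)(-0.05) = 0.5025
  C_23 = −[(0.55)(-0.05) − (-0.25)(-0.05)] = 0.0400
  C_31 = (-0.25)(-0.40) − (-0.40)(0.55) = 0.3200
  C_32 = −[(0.55)(-0.40) − (-0.40)(-0.40)] = 0.3800
  C_33 = (0.55)(0.55) − (-0.25)(-0.40) = 0.2025
det(I−A) = Σ_j (I−A)_1j·C_1j = (0.55)(0.5025) + (-0.25)(0.4000) + (-0.40)(0.0475) = 0.157375
adj(I−A) = Cᵀ =
  [ 0.5025   0.2575   0.3200]
  [ 0.4000   0.5025   0.3800]
  [ 0.0475   0.0400   0.2025]
(I − A)⁻¹ = adj(I−A) / det(I−A) ≈
  [   3.1930     1.6362     2.0334]
  [   2.5417     3.1930     2.4146]
  [   0.3018     0.2542     1.2867]
x = (I − A)⁻¹ d = adj(I−A)·d / det(I−A), with det(I−A) = 0.157375:
  x_1 = (0.5025·80 + 0.2575·20 + 0.3200·15) / 0.157375 = 50.15 / 0.157375 ≈ 318.666
  x_2 = (0.4000·80 + 0.5025·20 + 0.3800·15) / 0.157375 = 47.75 / 0.157375 ≈ 303.415
  x_3 = (0.0475·80 + 0.0400·20 + 0.2025·15) / 0.157375 = 7.6375 / 0.157375 ≈ 48.531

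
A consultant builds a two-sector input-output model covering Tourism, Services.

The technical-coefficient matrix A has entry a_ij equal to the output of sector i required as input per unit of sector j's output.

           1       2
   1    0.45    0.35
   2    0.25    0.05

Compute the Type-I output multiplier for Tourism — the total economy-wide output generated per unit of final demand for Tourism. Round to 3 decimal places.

I − A =
  [   0.55    -0.35]
  [  -0.25     0.95]
det(I−A) = (0.55)(0.95) − (-0.35)(-0.25) = 0.4350
adj(I−A) = [[0.95, 0.35], [0.25, 0.55]]
(I − A)⁻¹ = adj(I−A) / det(I−A) ≈
  [   2.1839     0.8046]
  [   0.5747     1.2644]
The output multiplier for sector j is the column-j sum of the Leontief inverse (I − A)⁻¹ = adj(I−A) / det(I−A).
Column 1 of adj(I−A): (0.95, 0.25); det(I−A) = 0.4350.
m_1 = (0.95 + 0.25) / 0.4350 = 1.20 / 0.4350 ≈ 2.759.

m_1 = 2.759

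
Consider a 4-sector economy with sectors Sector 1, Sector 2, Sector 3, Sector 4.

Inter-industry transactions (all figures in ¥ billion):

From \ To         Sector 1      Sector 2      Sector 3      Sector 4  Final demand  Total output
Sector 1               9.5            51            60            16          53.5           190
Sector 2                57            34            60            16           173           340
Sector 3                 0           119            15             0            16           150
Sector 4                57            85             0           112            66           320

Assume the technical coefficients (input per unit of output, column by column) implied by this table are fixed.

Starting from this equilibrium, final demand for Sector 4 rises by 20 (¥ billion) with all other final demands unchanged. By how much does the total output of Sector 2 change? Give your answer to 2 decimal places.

Technical coefficients a_ij = z_ij / X_j:
  a_11 = 9.5/190 = 0.05, a_21 = 57/190 = 0.30, a_31 = 0/190 = 0.00, a_41 = 57/190 = 0.30
  a_12 = 51/340 = 0.15, a_22 = 34/340 = 0.10, a_32 = 119/340 = 0.35, a_42 = 85/340 = 0.25
  a_13 = 60/150 = 0.40, a_23 = 60/150 = 0.40, a_33 = 15/150 = 0.10, a_43 = 0/150 = 0.00
  a_14 = 16/320 = 0.05, a_24 = 16/320 = 0.05, a_34 = 0/320 = 0.00, a_44 = 112/320 = 0.35
I − A =
  [   0.95    -0.15    -0.40    -0.05]
  [  -0.30     0.90    -0.40    -0.05]
  [   0.00    -0.35     0.90     0.00]
  [  -0.30    -0.25     0.00     0.65]
Compute the cofactors C_ij = (−1)^(i+j)·(3×3 minor ij) of I−A; the adjugate is their transpose:
adj(I−A) = Cᵀ =
  [ 0.424250   0.190000   0.273000   0.047250]
  [ 0.189000   0.542250   0.325000   0.056250]
  [ 0.073500   0.210875   0.495125   0.021875]
  [ 0.268500   0.296250   0.251000   0.554000]
det(I−A) = Σ_j (I−A)_1j·C_1j = (0.95)(0.424250) + (-0.15)(0.189000) + (-0.40)(0.073500) + (-0.05)(0.268500) = 0.3318625
(I − A)⁻¹ = adj(I−A) / det(I−A) ≈
  [   1.2784     0.5725     0.8226     0.1424]
  [   0.5695     1.6340     0.9793     0.1695]
  [   0.2215     0.6354     1.4920     0.0659]
  [   0.8091     0.8927     0.7563     1.6694]
Δx = (I − A)⁻¹ Δd with Δd having +20 in the Sector 4 component and 0 elsewhere.
So Δx_2 = L_24 · (+20), where L_24 = adj(I−A)_24 / det(I−A) = 0.056250 / 0.3318625.
Δx_2 = 0.056250 × (+20) / 0.3318625 = 1.125 / 0.3318625 ≈ 3.39.

Δx_2 = 3.39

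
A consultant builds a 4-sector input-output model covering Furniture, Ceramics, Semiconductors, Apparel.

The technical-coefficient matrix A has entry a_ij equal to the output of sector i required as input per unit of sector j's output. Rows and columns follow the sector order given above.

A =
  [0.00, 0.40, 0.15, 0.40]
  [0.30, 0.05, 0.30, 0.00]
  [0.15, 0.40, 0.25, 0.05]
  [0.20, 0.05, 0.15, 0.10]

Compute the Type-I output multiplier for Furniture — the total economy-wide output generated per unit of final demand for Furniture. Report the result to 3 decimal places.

I − A =
  [   1.00    -0.40    -0.15    -0.40]
  [  -0.30     0.95    -0.30     0.00]
  [  -0.15    -0.40     0.75    -0.05]
  [  -0.20    -0.05    -0.15     0.90]
Compute the cofactors C_ij = (−1)^(i+j)·(3×3 minor ij) of I−A; the adjugate is their transpose:
adj(I−A) = Cᵀ =
  [ 0.525375   0.360375   0.299250   0.250125]
  [ 0.243750   0.576750   0.304500   0.125250]
  [ 0.246500   0.391500   0.665000   0.146500]
  [ 0.171375   0.177375   0.194250   0.445125]
det(I−A) = Σ_j (I−A)_1j·C_1j = (1.00)(0.525375) + (-0.40)(0.243750) + (-0.15)(0.246500) + (-0.40)(0.171375) = 0.32235
(I − A)⁻¹ = adj(I−A) / det(I−A) ≈
  [   1.6298     1.1180     0.9283     0.7759]
  [   0.7562     1.7892     0.9446     0.3886]
  [   0.7647     1.2145     2.0630     0.4545]
  [   0.5316     0.5503     0.6026     1.3809]
The output multiplier for sector j is the column-j sum of the Leontief inverse (I − A)⁻¹ = adj(I−A) / det(I−A).
Column F of adj(I−A): (0.525375, 0.243750, 0.246500, 0.171375); det(I−A) = 0.32235.
m_F = (0.525375 + 0.243750 + 0.246500 + 0.171375) / 0.32235 = 1.187 / 0.32235 ≈ 3.682.

m_F = 3.682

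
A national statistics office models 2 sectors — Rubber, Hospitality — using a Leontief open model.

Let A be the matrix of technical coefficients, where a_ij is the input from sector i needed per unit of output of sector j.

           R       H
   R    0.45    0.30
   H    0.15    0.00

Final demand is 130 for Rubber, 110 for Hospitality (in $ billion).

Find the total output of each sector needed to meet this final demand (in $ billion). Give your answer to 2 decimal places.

I − A =
  [   0.55    -0.30]
  [  -0.15     1.00]
det(I−A) = (0.55)(1.00) − (-0.30)(-0.15) = 0.5050
adj(I−A) = [[1.00, 0.30], [0.15, 0.55]]
(I − A)⁻¹ = adj(I−A) / det(I−A) ≈
  [   1.9802     0.5941]
  [   0.2970     1.0891]
x = (I − A)⁻¹ d = adj(I−A)·d / det(I−A), with det(I−A) = 0.5050:
  x_R = (1.00·130 + 0.30·110) / 0.5050 = 163.00 / 0.5050 ≈ 322.77
  x_H = (0.15·130 + 0.55·110) / 0.5050 = 80.00 / 0.5050 ≈ 158.42

x_R = 322.77, x_H = 158.42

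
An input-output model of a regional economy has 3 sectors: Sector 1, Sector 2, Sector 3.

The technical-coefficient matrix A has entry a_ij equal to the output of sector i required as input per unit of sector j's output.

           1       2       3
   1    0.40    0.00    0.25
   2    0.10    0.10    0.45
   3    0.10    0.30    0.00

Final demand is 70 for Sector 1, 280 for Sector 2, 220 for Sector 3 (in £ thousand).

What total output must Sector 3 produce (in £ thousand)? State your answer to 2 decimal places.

x_3 = 413.99

I − A =
  [   0.60     0.00    -0.25]
  [  -0.10     0.90    -0.45]
  [  -0.10    -0.30     1.00]
Cofactors of I−A, C_ij = (−1)^(i+j)·(minor ij) (rows/columns in the sector order above):
  C_11 = (0.90)(1.00) − (-0.45)(-0.30) = 0.7650
  C_12 = −[(-0.10)(1.00) − (-0.45)(-0.10)] = 0.1450
  C_13 = (-0.10)(-0.30) − (0.90)(-0.10) = 0.1200
  C_21 = −[(0.00)(1.00) − (-0.25)(-0.30)] = 0.0750
  C_22 = (0.60)(1.00) − (-0.25)(-0.10) = 0.5750
  C_23 = −[(0.60)(-0.30) − (0.00)(-0.10)] = 0.1800
  C_31 = (0.00)(-0.45) − (-0.25)(0.90) = 0.2250
  C_32 = −[(0.60)(-0.45) − (-0.25)(-0.10)] = 0.2950
  C_33 = (0.60)(0.90) − (0.00)(-0.10) = 0.5400
det(I−A) = Σ_j (I−A)_1j·C_1j = (0.60)(0.7650) + (0.00)(0.1450) + (-0.25)(0.1200) = 0.4290
adj(I−A) = Cᵀ =
  [ 0.7650   0.0750   0.2250]
  [ 0.1450   0.5750   0.2950]
  [ 0.1200   0.1800   0.5400]
(I − A)⁻¹ = adj(I−A) / det(I−A) ≈
  [   1.7832     0.1748     0.5245]
  [   0.3380     1.3403     0.6876]
  [   0.2797     0.4196     1.2587]
x = (I − A)⁻¹ d = adj(I−A)·d / det(I−A), with det(I−A) = 0.4290:
  x_1 = (0.7650·70 + 0.0750·280 + 0.2250·220) / 0.4290 = 124.05 / 0.4290 ≈ 289.16
  x_2 = (0.1450·70 + 0.5750·280 + 0.2950·220) / 0.4290 = 236.05 / 0.4290 ≈ 550.23
  x_3 = (0.1200·70 + 0.1800·280 + 0.5400·220) / 0.4290 = 177.60 / 0.4290 ≈ 413.99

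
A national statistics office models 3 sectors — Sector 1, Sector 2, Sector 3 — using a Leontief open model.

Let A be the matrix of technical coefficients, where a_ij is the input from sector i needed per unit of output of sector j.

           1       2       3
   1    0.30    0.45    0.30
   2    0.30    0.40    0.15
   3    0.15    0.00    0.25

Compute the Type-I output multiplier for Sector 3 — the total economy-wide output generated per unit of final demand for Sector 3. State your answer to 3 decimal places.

I − A =
  [   0.70    -0.45    -0.30]
  [  -0.30     0.60    -0.15]
  [  -0.15     0.00     0.75]
Cofactors of I−A, C_ij = (−1)^(i+j)·(minor ij) (rows/columns in the sector order above):
  C_11 = (0.60)(0.75) − (-0.15)(0.00) = 0.4500
  C_12 = −[(-0.30)(0.75) − (-0.15)(-0.15)] = 0.2475
  C_13 = (-0.30)(0.00) − (0.60)(-0.15) = 0.0900
  C_21 = −[(-0.45)(0.75) − (-0.30)(0.00)] = 0.3375
  C_22 = (0.70)(0.75) − (-0.30)(-0.15) = 0.4800
  C_23 = −[(0.70)(0.00) − (-0.45)(-0.15)] = 0.0675
  C_31 = (-0.45)(-0.15) − (-0.30)(0.60) = 0.2475
  C_32 = −[(0.70)(-0.15) − (-0.30)(-0.30)] = 0.1950
  C_33 = (0.70)(0.60) − (-0.45)(-0.30) = 0.2850
det(I−A) = Σ_j (I−A)_1j·C_1j = (0.70)(0.4500) + (-0.45)(0.2475) + (-0.30)(0.0900) = 0.176625
adj(I−A) = Cᵀ =
  [ 0.4500   0.3375   0.2475]
  [ 0.2475   0.4800   0.1950]
  [ 0.0900   0.0675   0.2850]
(I − A)⁻¹ = adj(I−A) / det(I−A) ≈
  [   2.5478     1.9108     1.4013]
  [   1.4013     2.7176     1.1040]
  [   0.5096     0.3822     1.6136]
The output multiplier for sector j is the column-j sum of the Leontief inverse (I − A)⁻¹ = adj(I−A) / det(I−A).
Column 3 of adj(I−A): (0.2475, 0.1950, 0.2850); det(I−A) = 0.176625.
m_3 = (0.2475 + 0.1950 + 0.2850) / 0.176625 = 0.7275 / 0.176625 ≈ 4.119.

m_3 = 4.119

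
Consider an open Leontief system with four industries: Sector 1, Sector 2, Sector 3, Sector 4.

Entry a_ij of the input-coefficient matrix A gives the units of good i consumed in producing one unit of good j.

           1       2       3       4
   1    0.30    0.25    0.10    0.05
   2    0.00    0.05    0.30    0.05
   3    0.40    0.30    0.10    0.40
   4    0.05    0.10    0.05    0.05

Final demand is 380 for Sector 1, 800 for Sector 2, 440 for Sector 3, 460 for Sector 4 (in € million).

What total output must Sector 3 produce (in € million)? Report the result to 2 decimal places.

I − A =
  [   0.70    -0.25    -0.10    -0.05]
  [   0.00     0.95    -0.30    -0.05]
  [  -0.40    -0.30     0.90    -0.40]
  [  -0.05    -0.10    -0.05     0.95]
Compute the cofactors C_ij = (−1)^(i+j)·(3×3 minor ij) of I−A; the adjugate is their transpose:
adj(I−A) = Cᵀ =
  [ 0.69050   0.24650   0.16550   0.11900]
  [ 0.12325   0.54125   0.20075   0.11950]
  [ 0.37875   0.32875   0.62525   0.30050]
  [ 0.06925   0.08725   0.06275   0.46750]
det(I−A) = Σ_j (I−A)_1j·C_1j = (0.70)(0.69050) + (-0.25)(0.12325) + (-0.10)(0.37875) + (-0.05)(0.06925) = 0.4112
(I − A)⁻¹ = adj(I−A) / det(I−A) ≈
  [   1.6792     0.5995     0.4025     0.2894]
  [   0.2997     1.3163     0.4882     0.2906]
  [   0.9211     0.7995     1.5205     0.7308]
  [   0.1684     0.2122     0.1526     1.1369]
x = (I − A)⁻¹ d = adj(I−A)·d / det(I−A), with det(I−A) = 0.4112:
  x_1 = (0.69050·380 + 0.24650·800 + 0.16550·440 + 0.11900·460) / 0.4112 = 587.15 / 0.4112 ≈ 1427.89
  x_2 = (0.12325·380 + 0.54125·800 + 0.20075·440 + 0.11950·460) / 0.4112 = 623.135 / 0.4112 ≈ 1515.41
  x_3 = (0.37875·380 + 0.32875·800 + 0.62525·440 + 0.30050·460) / 0.4112 = 820.265 / 0.4112 ≈ 1994.81
  x_4 = (0.06925·380 + 0.08725·800 + 0.06275·440 + 0.46750·460) / 0.4112 = 338.775 / 0.4112 ≈ 823.87

x_3 = 1994.81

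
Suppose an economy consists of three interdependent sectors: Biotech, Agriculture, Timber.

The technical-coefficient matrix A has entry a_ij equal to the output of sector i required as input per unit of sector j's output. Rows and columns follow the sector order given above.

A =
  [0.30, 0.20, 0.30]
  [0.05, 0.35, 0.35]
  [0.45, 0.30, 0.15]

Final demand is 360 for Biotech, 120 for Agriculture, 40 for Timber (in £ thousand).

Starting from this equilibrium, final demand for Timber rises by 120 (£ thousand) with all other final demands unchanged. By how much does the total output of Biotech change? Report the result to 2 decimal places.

Δx_B = 175.69

I − A =
  [   0.70    -0.20    -0.30]
  [  -0.05     0.65    -0.35]
  [  -0.45    -0.30     0.85]
Cofactors of I−A, C_ij = (−1)^(i+j)·(minor ij) (rows/columns in the sector order above):
  C_11 = (0.65)(0.85) − (-0.35)(-0.30) = 0.4475
  C_12 = −[(-0.05)(0.85) − (-0.35)(-0.45)] = 0.2000
  C_13 = (-0.05)(-0.30) − (0.65)(-0.45) = 0.3075
  C_21 = −[(-0.20)(0.85) − (-0.30)(-0.30)] = 0.2600
  C_22 = (0.70)(0.85) − (-0.30)(-0.45) = 0.4600
  C_23 = −[(0.70)(-0.30) − (-0.20)(-0.45)] = 0.3000
  C_31 = (-0.20)(-0.35) − (-0.30)(0.65) = 0.2650
  C_32 = −[(0.70)(-0.35) − (-0.30)(-0.05)] = 0.2600
  C_33 = (0.70)(0.65) − (-0.20)(-0.05) = 0.4450
det(I−A) = Σ_j (I−A)_1j·C_1j = (0.70)(0.4475) + (-0.20)(0.2000) + (-0.30)(0.3075) = 0.1810
adj(I−A) = Cᵀ =
  [ 0.4475   0.2600   0.2650]
  [ 0.2000   0.4600   0.2600]
  [ 0.3075   0.3000   0.4450]
(I − A)⁻¹ = adj(I−A) / det(I−A) ≈
  [   2.4724     1.4365     1.4641]
  [   1.1050     2.5414     1.4365]
  [   1.6989     1.6575     2.4586]
Δx = (I − A)⁻¹ Δd with Δd having +120 in the Timber component and 0 elsewhere.
So Δx_B = L_BT · (+120), where L_BT = adj(I−A)_BT / det(I−A) = 0.2650 / 0.1810.
Δx_B = 0.2650 × (+120) / 0.1810 = 31.80 / 0.1810 ≈ 175.69.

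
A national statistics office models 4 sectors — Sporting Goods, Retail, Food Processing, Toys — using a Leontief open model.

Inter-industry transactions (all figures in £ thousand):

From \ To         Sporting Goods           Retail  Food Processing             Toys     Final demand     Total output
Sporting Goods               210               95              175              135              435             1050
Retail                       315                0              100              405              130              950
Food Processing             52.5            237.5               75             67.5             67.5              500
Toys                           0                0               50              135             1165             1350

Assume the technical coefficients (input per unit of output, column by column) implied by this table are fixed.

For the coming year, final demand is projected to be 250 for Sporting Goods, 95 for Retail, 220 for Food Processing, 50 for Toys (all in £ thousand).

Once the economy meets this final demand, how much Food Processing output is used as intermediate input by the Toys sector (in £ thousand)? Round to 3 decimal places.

z_34 = 5.035

Technical coefficients a_ij = z_ij / X_j:
  a_11 = 210/1050 = 0.20, a_21 = 315/1050 = 0.30, a_31 = 52.5/1050 = 0.05, a_41 = 0/1050 = 0.00
  a_12 = 95/950 = 0.10, a_22 = 0/950 = 0.00, a_32 = 237.5/950 = 0.25, a_42 = 0/950 = 0.00
  a_13 = 175/500 = 0.35, a_23 = 100/500 = 0.20, a_33 = 75/500 = 0.15, a_43 = 50/500 = 0.10
  a_14 = 135/1350 = 0.10, a_24 = 405/1350 = 0.30, a_34 = 67.5/1350 = 0.05, a_44 = 135/1350 = 0.10
I − A =
  [   0.80    -0.10    -0.35    -0.10]
  [  -0.30     1.00    -0.20    -0.30]
  [  -0.05    -0.25     0.85    -0.05]
  [   0.00     0.00    -0.10     0.90]
Compute the cofactors C_ij = (−1)^(i+j)·(3×3 minor ij) of I−A; the adjugate is their transpose:
adj(I−A) = Cᵀ =
  [ 0.70750   0.15725   0.34600   0.15025]
  [ 0.23850   0.59175   0.26550   0.23850]
  [ 0.11250   0.18450   0.69300   0.11250]
  [ 0.01250   0.02050   0.07700   0.56975]
det(I−A) = Σ_j (I−A)_1j·C_1j = (0.80)(0.70750) + (-0.10)(0.23850) + (-0.35)(0.11250) + (-0.10)(0.01250) = 0.501525
(I − A)⁻¹ = adj(I−A) / det(I−A) ≈
  [   1.4107     0.3135     0.6899     0.2996]
  [   0.4755     1.1799     0.5294     0.4755]
  [   0.2243     0.3679     1.3818     0.2243]
  [   0.0249     0.0409     0.1535     1.1360]
First solve x = (I − A)⁻¹ d = adj(I−A)·d / det(I−A); in particular x_4 = (0.01250·250 + 0.02050·95 + 0.07700·220 + 0.56975·50) / 0.501525 = 50.50 / 0.501525 ≈ 100.69289.
Intermediate flow from 3 to 4: z_34 = a_34 · x_4 = 0.05 × 50.50 / 0.501525 = 2.525 / 0.501525 ≈ 5.035.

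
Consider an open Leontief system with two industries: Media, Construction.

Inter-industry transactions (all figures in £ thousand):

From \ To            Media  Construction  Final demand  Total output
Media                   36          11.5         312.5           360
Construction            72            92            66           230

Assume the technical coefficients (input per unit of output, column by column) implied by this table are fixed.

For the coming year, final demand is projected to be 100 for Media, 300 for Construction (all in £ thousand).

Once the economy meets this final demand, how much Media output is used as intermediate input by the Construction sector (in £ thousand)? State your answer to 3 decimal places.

Technical coefficients a_ij = z_ij / X_j:
  a_11 = 36/360 = 0.10, a_21 = 72/360 = 0.20
  a_12 = 11.5/230 = 0.05, a_22 = 92/230 = 0.40
I − A =
  [   0.90    -0.05]
  [  -0.20     0.60]
det(I−A) = (0.90)(0.60) − (-0.05)(-0.20) = 0.5300
adj(I−A) = [[0.60, 0.05], [0.20, 0.90]]
(I − A)⁻¹ = adj(I−A) / det(I−A) ≈
  [   1.1321     0.0943]
  [   0.3774     1.6981]
First solve x = (I − A)⁻¹ d = adj(I−A)·d / det(I−A); in particular x_2 = (0.20·100 + 0.90·300) / 0.5300 = 290.00 / 0.5300 ≈ 547.16981.
Intermediate flow from 1 to 2: z_12 = a_12 · x_2 = 0.05 × 290.00 / 0.5300 = 14.50 / 0.5300 ≈ 27.358.

z_12 = 27.358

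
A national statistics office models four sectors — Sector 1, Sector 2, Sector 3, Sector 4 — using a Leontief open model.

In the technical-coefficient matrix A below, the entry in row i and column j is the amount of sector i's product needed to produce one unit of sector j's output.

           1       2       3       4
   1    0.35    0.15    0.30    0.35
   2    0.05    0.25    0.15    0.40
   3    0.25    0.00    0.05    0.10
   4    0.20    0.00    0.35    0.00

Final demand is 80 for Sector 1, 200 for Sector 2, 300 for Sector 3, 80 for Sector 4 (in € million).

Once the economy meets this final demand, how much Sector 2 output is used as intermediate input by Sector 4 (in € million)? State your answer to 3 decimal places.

I − A =
  [   0.65    -0.15    -0.30    -0.35]
  [  -0.05     0.75    -0.15    -0.40]
  [  -0.25     0.00     0.95    -0.10]
  [  -0.20     0.00    -0.35     1.00]
Compute the cofactors C_ij = (−1)^(i+j)·(3×3 minor ij) of I−A; the adjugate is their transpose:
adj(I−A) = Cᵀ =
  [ 0.686250   0.137250   0.360375   0.331125]
  [ 0.197250   0.416625   0.223125   0.258000]
  [ 0.202500   0.040500   0.415500   0.128625]
  [ 0.208125   0.041625   0.217500   0.394125]
det(I−A) = Σ_j (I−A)_1j·C_1j = (0.65)(0.686250) + (-0.15)(0.197250) + (-0.30)(0.202500) + (-0.35)(0.208125) = 0.28288125
(I − A)⁻¹ = adj(I−A) / det(I−A) ≈
  [   2.4259     0.4852     1.2739     1.1705]
  [   0.6973     1.4728     0.7888     0.9120]
  [   0.7158     0.1432     1.4688     0.4547]
  [   0.7357     0.1471     0.7689     1.3933]
First solve x = (I − A)⁻¹ d = adj(I−A)·d / det(I−A); in particular x_4 = (0.208125·80 + 0.041625·200 + 0.217500·300 + 0.394125·80) / 0.28288125 = 121.755 / 0.28288125 ≈ 430.41029.
Intermediate flow from 2 to 4: z_24 = a_24 · x_4 = 0.40 × 121.755 / 0.28288125 = 48.702 / 0.28288125 ≈ 172.164.

z_24 = 172.164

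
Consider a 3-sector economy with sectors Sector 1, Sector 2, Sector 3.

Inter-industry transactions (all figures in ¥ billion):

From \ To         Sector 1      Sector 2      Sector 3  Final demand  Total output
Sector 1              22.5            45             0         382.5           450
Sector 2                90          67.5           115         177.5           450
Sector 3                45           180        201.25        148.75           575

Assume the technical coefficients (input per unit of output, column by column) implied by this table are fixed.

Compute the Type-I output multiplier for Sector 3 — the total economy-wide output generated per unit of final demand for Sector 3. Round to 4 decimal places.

m_3 = 2.2990

Technical coefficients a_ij = z_ij / X_j:
  a_11 = 22.5/450 = 0.05, a_21 = 90/450 = 0.20, a_31 = 45/450 = 0.10
  a_12 = 45/450 = 0.10, a_22 = 67.5/450 = 0.15, a_32 = 180/450 = 0.40
  a_13 = 0/575 = 0.00, a_23 = 115/575 = 0.20, a_33 = 201.25/575 = 0.35
I − A =
  [   0.95    -0.10     0.00]
  [  -0.20     0.85    -0.20]
  [  -0.10    -0.40     0.65]
Cofactors of I−A, C_ij = (−1)^(i+j)·(minor ij) (rows/columns in the sector order above):
  C_11 = (0.85)(0.65) − (-0.20)(-0.40) = 0.4725
  C_12 = −[(-0.20)(0.65) − (-0.20)(-0.10)] = 0.1500
  C_13 = (-0.20)(-0.40) − (0.85)(-0.10) = 0.1650
  C_21 = −[(-0.10)(0.65) − (0.00)(-0.40)] = 0.0650
  C_22 = (0.95)(0.65) − (0.00)(-0.10) = 0.6175
  C_23 = −[(0.95)(-0.40) − (-0.10)(-0.10)] = 0.3900
  C_31 = (-0.10)(-0.20) − (0.00)(0.85) = 0.0200
  C_32 = −[(0.95)(-0.20) − (0.00)(-0.20)] = 0.1900
  C_33 = (0.95)(0.85) − (-0.10)(-0.20) = 0.7875
det(I−A) = Σ_j (I−A)_1j·C_1j = (0.95)(0.4725) + (-0.10)(0.1500) + (0.00)(0.1650) = 0.433875
adj(I−A) = Cᵀ =
  [ 0.4725   0.0650   0.0200]
  [ 0.1500   0.6175   0.1900]
  [ 0.1650   0.3900   0.7875]
(I − A)⁻¹ = adj(I−A) / det(I−A) ≈
  [   1.08902     0.14981     0.04610]
  [   0.34572     1.42322     0.43791]
  [   0.38029     0.89888     1.81504]
The output multiplier for sector j is the column-j sum of the Leontief inverse (I − A)⁻¹ = adj(I−A) / det(I−A).
Column 3 of adj(I−A): (0.0200, 0.1900, 0.7875); det(I−A) = 0.433875.
m_3 = (0.0200 + 0.1900 + 0.7875) / 0.433875 = 0.9975 / 0.433875 ≈ 2.2990.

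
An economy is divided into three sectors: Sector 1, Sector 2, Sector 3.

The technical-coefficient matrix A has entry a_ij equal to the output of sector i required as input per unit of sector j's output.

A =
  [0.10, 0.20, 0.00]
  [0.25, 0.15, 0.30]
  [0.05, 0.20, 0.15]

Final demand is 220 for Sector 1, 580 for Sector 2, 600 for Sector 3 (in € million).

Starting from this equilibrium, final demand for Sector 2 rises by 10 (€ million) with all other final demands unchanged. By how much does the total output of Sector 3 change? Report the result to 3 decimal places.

Δx_3 = 3.450

I − A =
  [   0.90    -0.20     0.00]
  [  -0.25     0.85    -0.30]
  [  -0.05    -0.20     0.85]
Cofactors of I−A, C_ij = (−1)^(i+j)·(minor ij) (rows/columns in the sector order above):
  C_11 = (0.85)(0.85) − (-0.30)(-0.20) = 0.6625
  C_12 = −[(-0.25)(0.85) − (-0.30)(-0.05)] = 0.2275
  C_13 = (-0.25)(-0.20) − (0.85)(-0.05) = 0.0925
  C_21 = −[(-0.20)(0.85) − (0.00)(-0.20)] = 0.1700
  C_22 = (0.90)(0.85) − (0.00)(-0.05) = 0.7650
  C_23 = −[(0.90)(-0.20) − (-0.20)(-0.05)] = 0.1900
  C_31 = (-0.20)(-0.30) − (0.00)(0.85) = 0.0600
  C_32 = −[(0.90)(-0.30) − (0.00)(-0.25)] = 0.2700
  C_33 = (0.90)(0.85) − (-0.20)(-0.25) = 0.7150
det(I−A) = Σ_j (I−A)_1j·C_1j = (0.90)(0.6625) + (-0.20)(0.2275) + (0.00)(0.0925) = 0.55075
adj(I−A) = Cᵀ =
  [ 0.6625   0.1700   0.0600]
  [ 0.2275   0.7650   0.2700]
  [ 0.0925   0.1900   0.7150]
(I − A)⁻¹ = adj(I−A) / det(I−A) ≈
  [   1.2029     0.3087     0.1089]
  [   0.4131     1.3890     0.4902]
  [   0.1680     0.3450     1.2982]
Δx = (I − A)⁻¹ Δd with Δd having +10 in the Sector 2 component and 0 elsewhere.
So Δx_3 = L_32 · (+10), where L_32 = adj(I−A)_32 / det(I−A) = 0.1900 / 0.55075.
Δx_3 = 0.1900 × (+10) / 0.55075 = 1.90 / 0.55075 ≈ 3.450.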